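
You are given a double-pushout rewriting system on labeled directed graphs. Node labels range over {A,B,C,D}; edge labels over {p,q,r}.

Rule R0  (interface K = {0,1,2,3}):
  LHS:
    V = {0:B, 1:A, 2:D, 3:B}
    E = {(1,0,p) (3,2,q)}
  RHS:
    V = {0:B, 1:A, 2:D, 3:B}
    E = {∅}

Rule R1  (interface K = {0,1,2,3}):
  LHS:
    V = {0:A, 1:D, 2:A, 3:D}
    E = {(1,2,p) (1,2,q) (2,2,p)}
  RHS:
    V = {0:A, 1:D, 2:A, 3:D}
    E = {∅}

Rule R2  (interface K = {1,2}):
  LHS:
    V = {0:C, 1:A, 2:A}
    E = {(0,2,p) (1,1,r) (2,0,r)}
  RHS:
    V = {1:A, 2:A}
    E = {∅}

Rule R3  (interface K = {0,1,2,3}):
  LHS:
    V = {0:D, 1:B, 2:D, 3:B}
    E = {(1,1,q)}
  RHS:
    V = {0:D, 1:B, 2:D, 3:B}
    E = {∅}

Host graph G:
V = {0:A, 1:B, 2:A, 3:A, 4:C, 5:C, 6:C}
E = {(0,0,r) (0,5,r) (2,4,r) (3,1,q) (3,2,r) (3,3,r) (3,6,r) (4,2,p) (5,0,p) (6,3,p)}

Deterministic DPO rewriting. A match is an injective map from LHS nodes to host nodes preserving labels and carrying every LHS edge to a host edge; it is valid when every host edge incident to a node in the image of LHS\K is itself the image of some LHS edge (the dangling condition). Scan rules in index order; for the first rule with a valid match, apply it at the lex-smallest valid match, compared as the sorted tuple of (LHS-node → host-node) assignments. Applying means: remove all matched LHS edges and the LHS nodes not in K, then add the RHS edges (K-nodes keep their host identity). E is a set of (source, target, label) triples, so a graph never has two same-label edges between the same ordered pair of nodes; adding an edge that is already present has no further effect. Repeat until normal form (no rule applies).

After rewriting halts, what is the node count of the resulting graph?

[0] host  ⇒  7 nodes, 10 edges  {0-r->0 0-r->5 2-r->4 3-q->1 3-r->2 3-r->3 3-r->6 4-p->2 5-p->0 6-p->3}
[1] R2 @ {0↦4, 1↦0, 2↦2}  ⇒  6 nodes, 7 edges  {0-r->5 3-q->1 3-r->2 3-r->3 3-r->6 5-p->0 6-p->3}
[2] R2 @ {0↦5, 1↦3, 2↦0}  ⇒  5 nodes, 4 edges  {3-q->1 3-r->2 3-r->6 6-p->3}
halt: no rule applies after step 2
NF nodes: {0:A, 1:B, 2:A, 3:A, 6:C}

Answer: 5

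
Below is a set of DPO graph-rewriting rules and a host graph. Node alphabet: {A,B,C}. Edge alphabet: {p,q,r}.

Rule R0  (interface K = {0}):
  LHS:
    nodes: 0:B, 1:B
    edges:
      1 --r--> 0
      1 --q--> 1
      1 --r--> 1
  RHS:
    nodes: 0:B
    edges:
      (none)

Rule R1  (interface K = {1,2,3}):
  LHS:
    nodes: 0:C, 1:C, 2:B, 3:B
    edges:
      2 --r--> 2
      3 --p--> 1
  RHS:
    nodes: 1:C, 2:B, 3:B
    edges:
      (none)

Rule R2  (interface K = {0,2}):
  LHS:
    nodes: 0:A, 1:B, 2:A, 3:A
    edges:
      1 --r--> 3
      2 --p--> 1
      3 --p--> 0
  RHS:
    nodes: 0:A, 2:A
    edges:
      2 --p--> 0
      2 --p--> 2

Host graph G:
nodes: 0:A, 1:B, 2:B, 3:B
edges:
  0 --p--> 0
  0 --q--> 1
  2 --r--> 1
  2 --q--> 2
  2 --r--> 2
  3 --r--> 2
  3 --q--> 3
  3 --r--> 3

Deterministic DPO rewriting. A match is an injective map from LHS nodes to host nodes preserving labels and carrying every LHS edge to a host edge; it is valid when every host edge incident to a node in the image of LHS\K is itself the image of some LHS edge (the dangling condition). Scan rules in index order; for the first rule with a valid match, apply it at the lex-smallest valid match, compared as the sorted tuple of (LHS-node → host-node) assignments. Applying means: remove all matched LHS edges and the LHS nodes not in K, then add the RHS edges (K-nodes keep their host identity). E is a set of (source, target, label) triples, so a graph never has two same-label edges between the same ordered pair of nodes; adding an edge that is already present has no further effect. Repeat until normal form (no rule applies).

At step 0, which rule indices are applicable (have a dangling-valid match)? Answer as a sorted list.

R0: 1 valid match — {0↦2, 1↦3}
R1: no valid match — LHS pattern not found
R2: no valid match — LHS pattern not found

Answer: [R0]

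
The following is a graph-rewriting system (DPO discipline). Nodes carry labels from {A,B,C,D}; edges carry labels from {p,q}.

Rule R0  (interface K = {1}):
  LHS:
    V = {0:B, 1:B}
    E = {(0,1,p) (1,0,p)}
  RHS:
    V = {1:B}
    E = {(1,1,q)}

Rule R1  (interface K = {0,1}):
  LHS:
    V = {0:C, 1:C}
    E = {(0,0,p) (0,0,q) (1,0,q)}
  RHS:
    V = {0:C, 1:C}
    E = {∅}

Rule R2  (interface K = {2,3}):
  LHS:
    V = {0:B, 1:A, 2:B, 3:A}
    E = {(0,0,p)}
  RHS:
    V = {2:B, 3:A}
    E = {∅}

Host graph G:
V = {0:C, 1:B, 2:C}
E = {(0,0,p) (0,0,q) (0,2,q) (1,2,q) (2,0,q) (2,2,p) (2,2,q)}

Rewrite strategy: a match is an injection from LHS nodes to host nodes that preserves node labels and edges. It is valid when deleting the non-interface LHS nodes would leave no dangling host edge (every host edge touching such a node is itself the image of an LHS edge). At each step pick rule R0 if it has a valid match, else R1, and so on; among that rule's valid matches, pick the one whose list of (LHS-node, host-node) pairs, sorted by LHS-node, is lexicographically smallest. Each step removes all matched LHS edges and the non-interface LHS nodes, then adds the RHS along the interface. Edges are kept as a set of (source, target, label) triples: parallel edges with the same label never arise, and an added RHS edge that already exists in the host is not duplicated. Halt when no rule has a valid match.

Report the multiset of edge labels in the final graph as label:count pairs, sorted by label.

Answer: q:1

Steps:
start.  V:3 E:7  edges: 0-p->0 0-q->0 0-q->2 1-q->2 2-q->0 2-p->2 2-q->2
1. fire R1 via {0↦0, 1↦2}  →  V:3 E:4  edges: 0-q->2 1-q->2 2-p->2 2-q->2
2. fire R1 via {0↦2, 1↦0}  →  V:3 E:1  edges: 1-q->2
halt: no rule applies after step 2
NF edges: [(1, 2, 'q')]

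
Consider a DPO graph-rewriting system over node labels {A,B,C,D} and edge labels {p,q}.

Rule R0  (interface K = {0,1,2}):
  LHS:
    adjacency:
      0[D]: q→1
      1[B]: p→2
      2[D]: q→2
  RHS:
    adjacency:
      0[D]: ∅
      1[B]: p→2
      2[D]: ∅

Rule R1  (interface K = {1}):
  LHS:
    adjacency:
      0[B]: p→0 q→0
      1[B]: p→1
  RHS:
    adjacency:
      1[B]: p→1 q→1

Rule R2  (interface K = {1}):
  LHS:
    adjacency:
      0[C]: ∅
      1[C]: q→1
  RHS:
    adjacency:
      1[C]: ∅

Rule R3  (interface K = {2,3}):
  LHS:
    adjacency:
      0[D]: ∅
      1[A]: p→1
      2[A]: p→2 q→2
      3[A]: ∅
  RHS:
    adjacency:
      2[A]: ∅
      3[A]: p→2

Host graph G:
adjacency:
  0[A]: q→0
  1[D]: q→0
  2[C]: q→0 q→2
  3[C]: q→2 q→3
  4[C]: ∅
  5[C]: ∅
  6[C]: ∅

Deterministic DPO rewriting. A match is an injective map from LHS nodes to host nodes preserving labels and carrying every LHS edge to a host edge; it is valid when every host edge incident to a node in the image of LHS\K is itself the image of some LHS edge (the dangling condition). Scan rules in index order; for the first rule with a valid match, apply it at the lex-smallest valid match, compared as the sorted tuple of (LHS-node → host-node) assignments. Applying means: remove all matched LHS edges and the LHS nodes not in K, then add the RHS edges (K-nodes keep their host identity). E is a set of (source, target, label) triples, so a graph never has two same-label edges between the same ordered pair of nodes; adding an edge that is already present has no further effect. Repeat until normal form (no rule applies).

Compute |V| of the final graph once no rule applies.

start.  V:7 E:6  edges: 0-q->0 1-q->0 2-q->0 2-q->2 3-q->2 3-q->3
1. fire R2 via {0↦4, 1↦2}  →  V:6 E:5  edges: 0-q->0 1-q->0 2-q->0 3-q->2 3-q->3
2. fire R2 via {0↦5, 1↦3}  →  V:5 E:4  edges: 0-q->0 1-q->0 2-q->0 3-q->2
halt: no rule applies after step 2
NF nodes: {0:A, 1:D, 2:C, 3:C, 6:C}

Answer: 5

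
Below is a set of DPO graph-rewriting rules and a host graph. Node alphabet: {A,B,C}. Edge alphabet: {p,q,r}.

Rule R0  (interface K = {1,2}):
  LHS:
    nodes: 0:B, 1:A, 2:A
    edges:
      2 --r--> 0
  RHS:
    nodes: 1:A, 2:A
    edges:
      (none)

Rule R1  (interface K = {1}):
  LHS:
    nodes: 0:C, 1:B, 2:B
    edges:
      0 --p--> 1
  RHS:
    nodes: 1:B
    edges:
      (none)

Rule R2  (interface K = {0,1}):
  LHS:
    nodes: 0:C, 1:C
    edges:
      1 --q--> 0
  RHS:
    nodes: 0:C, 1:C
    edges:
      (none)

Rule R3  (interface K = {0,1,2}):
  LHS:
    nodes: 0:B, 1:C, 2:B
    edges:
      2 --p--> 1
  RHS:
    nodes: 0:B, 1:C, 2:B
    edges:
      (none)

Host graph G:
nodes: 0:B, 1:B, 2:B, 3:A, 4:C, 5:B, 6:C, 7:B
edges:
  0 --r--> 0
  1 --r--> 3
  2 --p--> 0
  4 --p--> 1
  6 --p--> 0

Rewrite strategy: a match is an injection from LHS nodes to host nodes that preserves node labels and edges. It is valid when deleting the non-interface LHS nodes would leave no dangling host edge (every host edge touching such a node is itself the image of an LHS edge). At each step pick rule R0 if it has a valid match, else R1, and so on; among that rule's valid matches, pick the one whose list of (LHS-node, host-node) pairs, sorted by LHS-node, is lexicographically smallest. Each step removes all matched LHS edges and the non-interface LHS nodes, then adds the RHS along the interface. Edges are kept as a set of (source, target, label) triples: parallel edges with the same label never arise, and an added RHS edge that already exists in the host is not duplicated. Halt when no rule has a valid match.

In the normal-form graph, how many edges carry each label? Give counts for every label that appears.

Answer: p:1 r:2

Rewrite trace:
[0] host  ⇒  8 nodes, 5 edges  {0-r->0 1-r->3 2-p->0 4-p->1 6-p->0}
[1] R1 @ {0↦4, 1↦1, 2↦5}  ⇒  6 nodes, 4 edges  {0-r->0 1-r->3 2-p->0 6-p->0}
[2] R1 @ {0↦6, 1↦0, 2↦7}  ⇒  4 nodes, 3 edges  {0-r->0 1-r->3 2-p->0}
halt: no rule applies after step 2
NF edges: [(0, 0, 'r'), (1, 3, 'r'), (2, 0, 'p')]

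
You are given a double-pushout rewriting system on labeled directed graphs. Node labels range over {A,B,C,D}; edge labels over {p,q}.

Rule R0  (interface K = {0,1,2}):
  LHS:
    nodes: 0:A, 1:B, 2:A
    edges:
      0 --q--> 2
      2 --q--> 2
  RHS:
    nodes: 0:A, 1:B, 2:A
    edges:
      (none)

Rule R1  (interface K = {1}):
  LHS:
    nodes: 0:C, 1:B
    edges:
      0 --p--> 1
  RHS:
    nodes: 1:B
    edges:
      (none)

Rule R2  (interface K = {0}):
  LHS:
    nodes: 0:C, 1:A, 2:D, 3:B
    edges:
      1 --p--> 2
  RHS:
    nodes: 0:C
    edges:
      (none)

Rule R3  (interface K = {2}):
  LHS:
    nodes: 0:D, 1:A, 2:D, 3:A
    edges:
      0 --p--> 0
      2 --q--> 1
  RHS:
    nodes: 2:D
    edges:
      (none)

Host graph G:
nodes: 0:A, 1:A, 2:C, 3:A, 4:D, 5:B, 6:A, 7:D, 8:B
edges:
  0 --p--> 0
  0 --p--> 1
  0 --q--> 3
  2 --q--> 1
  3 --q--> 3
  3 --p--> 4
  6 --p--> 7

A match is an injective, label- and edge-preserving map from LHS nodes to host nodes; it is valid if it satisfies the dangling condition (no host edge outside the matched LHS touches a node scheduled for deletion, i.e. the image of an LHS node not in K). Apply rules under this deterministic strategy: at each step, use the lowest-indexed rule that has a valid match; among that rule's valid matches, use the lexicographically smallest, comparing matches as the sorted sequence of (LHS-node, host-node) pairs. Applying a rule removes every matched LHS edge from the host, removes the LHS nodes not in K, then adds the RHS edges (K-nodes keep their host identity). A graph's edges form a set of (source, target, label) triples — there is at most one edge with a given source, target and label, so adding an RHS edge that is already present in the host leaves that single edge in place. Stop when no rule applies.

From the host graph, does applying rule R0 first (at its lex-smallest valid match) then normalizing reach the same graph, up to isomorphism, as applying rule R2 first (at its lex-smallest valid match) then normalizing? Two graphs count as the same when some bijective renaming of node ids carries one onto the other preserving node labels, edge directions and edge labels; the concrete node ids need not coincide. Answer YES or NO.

branch R0-first: apply at {0↦0, 1↦5, 2↦3} → |E|=5, then 2 more step(s) → NF |V|=3 |E|=3 V={0:A, 1:A, 2:C} E=0-p->0 0-p->1 2-q->1
branch R2-first: apply at {0↦2, 1↦6, 2↦7, 3↦5} → |E|=6, then 2 more step(s) → NF |V|=3 |E|=3 V={0:A, 1:A, 2:C} E=0-p->0 0-p->1 2-q->1
graphs isomorphic (equal up to label-preserving node renaming)

Answer: YES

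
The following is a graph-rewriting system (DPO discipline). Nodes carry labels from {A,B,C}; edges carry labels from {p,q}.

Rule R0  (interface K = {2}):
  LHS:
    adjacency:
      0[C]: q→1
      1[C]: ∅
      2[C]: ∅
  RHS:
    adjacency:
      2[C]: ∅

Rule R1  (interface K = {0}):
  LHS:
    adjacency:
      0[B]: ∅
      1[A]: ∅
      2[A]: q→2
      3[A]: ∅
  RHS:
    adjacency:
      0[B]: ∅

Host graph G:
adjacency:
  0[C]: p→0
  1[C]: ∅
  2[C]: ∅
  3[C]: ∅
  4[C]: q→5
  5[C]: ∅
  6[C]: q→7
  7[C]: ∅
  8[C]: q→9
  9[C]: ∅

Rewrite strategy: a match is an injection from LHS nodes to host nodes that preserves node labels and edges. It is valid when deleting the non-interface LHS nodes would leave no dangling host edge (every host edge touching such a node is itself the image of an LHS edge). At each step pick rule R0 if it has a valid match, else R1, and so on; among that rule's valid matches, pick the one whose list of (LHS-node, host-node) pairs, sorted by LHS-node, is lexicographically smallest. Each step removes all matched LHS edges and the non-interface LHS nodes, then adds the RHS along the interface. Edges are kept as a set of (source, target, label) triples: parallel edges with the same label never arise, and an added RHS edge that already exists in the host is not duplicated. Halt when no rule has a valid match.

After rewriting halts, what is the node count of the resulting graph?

start.  V:10 E:4  edges: 0-p->0 4-q->5 6-q->7 8-q->9
1. fire R0 via {0↦4, 1↦5, 2↦0}  →  V:8 E:3  edges: 0-p->0 6-q->7 8-q->9
2. fire R0 via {0↦6, 1↦7, 2↦0}  →  V:6 E:2  edges: 0-p->0 8-q->9
3. fire R0 via {0↦8, 1↦9, 2↦0}  →  V:4 E:1  edges: 0-p->0
final graph: no rule applies after step 3
NF nodes: {0:C, 1:C, 2:C, 3:C}

Answer: 4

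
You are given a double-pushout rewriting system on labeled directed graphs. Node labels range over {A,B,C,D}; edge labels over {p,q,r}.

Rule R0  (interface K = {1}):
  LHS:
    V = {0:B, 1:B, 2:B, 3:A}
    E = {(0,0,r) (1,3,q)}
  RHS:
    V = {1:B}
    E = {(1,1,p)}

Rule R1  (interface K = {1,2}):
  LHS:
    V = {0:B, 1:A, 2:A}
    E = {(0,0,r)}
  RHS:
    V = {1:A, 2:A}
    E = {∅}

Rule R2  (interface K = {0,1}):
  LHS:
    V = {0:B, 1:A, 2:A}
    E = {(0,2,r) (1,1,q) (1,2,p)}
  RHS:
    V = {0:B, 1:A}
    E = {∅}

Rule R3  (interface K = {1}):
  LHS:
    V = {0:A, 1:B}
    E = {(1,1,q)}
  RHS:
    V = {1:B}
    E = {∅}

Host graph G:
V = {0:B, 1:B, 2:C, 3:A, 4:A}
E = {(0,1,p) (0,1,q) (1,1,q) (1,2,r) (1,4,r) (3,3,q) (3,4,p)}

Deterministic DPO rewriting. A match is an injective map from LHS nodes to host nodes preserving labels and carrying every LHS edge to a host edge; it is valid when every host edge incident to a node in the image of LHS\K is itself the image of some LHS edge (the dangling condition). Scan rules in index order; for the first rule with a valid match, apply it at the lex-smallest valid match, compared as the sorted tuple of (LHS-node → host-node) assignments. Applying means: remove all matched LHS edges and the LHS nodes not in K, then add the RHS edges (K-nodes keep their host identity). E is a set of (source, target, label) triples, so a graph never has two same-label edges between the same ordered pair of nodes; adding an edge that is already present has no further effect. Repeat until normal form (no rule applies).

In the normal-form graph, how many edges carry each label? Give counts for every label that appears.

Answer: p:1 q:1 r:1

Steps:
[0] host  ⇒  5 nodes, 7 edges  {0-p->1 0-q->1 1-q->1 1-r->2 1-r->4 3-q->3 3-p->4}
[1] R2 @ {0↦1, 1↦3, 2↦4}  ⇒  4 nodes, 4 edges  {0-p->1 0-q->1 1-q->1 1-r->2}
[2] R3 @ {0↦3, 1↦1}  ⇒  3 nodes, 3 edges  {0-p->1 0-q->1 1-r->2}
halt: no rule applies after step 2
NF edges: [(0, 1, 'p'), (0, 1, 'q'), (1, 2, 'r')]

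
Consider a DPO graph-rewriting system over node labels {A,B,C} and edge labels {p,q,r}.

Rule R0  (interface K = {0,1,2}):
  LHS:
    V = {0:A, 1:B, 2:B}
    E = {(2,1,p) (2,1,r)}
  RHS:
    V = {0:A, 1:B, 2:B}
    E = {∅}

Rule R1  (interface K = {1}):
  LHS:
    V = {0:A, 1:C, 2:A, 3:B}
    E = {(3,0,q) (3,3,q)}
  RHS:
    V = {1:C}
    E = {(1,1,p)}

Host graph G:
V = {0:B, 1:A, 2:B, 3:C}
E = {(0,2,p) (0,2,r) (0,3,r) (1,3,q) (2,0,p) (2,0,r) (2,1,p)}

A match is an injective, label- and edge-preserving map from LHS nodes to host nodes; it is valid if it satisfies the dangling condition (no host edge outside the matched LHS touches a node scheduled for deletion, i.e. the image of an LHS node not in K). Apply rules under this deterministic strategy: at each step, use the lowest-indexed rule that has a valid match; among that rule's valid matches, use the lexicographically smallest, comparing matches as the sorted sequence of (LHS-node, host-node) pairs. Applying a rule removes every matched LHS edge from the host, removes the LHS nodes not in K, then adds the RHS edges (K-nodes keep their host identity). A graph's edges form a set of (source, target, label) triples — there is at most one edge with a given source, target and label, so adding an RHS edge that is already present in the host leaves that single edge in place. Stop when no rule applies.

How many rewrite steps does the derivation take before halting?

Answer: 2

Steps:
[0] host  ⇒  4 nodes, 7 edges  {0-p->2 0-r->2 0-r->3 1-q->3 2-p->0 2-r->0 2-p->1}
[1] R0 @ {0↦1, 1↦0, 2↦2}  ⇒  4 nodes, 5 edges  {0-p->2 0-r->2 0-r->3 1-q->3 2-p->1}
[2] R0 @ {0↦1, 1↦2, 2↦0}  ⇒  4 nodes, 3 edges  {0-r->3 1-q->3 2-p->1}
halt: no rule applies after step 2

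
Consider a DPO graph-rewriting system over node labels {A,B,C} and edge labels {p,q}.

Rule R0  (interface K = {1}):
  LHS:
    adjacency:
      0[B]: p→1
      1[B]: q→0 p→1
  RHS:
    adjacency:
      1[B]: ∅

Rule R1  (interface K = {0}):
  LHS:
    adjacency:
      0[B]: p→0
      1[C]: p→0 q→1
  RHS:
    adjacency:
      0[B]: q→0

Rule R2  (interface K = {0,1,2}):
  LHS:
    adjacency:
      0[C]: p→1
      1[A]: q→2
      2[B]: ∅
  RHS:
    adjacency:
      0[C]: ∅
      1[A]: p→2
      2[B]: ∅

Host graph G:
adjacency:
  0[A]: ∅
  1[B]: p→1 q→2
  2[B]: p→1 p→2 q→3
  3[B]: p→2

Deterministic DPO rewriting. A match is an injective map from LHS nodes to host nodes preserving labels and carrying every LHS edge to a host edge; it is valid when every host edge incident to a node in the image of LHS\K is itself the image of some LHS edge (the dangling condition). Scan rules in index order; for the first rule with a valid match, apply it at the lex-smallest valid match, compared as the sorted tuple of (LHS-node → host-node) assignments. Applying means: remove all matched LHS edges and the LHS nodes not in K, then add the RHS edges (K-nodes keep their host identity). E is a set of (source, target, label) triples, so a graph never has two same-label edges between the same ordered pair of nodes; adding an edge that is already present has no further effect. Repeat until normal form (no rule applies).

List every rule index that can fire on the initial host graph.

Answer: [R0]

Rewrite trace:
R0: 1 valid match — {0↦3, 1↦2}
R1: no valid match — LHS pattern not found
R2: no valid match — LHS pattern not found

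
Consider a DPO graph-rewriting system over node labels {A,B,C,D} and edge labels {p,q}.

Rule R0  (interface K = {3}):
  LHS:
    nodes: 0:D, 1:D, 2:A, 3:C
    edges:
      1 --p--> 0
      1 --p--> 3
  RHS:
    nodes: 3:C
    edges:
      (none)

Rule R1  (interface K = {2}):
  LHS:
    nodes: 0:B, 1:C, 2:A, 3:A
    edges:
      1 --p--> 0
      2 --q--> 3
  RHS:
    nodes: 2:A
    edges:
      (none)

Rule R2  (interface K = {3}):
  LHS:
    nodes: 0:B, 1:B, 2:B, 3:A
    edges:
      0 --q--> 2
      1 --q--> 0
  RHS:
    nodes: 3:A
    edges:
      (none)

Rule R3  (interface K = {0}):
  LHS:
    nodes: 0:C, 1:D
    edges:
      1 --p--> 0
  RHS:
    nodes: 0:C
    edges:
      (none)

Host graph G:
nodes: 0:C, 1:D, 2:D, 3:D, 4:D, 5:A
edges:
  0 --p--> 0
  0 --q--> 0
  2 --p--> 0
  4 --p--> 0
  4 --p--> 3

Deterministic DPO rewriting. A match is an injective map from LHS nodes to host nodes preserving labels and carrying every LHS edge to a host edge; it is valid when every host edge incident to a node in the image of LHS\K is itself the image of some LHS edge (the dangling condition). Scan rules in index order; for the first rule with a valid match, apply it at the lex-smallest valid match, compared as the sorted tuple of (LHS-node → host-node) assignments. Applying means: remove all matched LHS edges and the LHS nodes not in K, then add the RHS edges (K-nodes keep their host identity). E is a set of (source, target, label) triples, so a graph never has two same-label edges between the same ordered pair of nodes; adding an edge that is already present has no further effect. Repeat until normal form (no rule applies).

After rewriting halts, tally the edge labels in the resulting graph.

Answer: p:1 q:1

Rewrite trace:
[0] host  ⇒  6 nodes, 5 edges  {0-p->0 0-q->0 2-p->0 4-p->0 4-p->3}
[1] R0 @ {0↦3, 1↦4, 2↦5, 3↦0}  ⇒  3 nodes, 3 edges  {0-p->0 0-q->0 2-p->0}
[2] R3 @ {0↦0, 1↦2}  ⇒  2 nodes, 2 edges  {0-p->0 0-q->0}
normal form: no rule applies after step 2
NF edges: [(0, 0, 'p'), (0, 0, 'q')]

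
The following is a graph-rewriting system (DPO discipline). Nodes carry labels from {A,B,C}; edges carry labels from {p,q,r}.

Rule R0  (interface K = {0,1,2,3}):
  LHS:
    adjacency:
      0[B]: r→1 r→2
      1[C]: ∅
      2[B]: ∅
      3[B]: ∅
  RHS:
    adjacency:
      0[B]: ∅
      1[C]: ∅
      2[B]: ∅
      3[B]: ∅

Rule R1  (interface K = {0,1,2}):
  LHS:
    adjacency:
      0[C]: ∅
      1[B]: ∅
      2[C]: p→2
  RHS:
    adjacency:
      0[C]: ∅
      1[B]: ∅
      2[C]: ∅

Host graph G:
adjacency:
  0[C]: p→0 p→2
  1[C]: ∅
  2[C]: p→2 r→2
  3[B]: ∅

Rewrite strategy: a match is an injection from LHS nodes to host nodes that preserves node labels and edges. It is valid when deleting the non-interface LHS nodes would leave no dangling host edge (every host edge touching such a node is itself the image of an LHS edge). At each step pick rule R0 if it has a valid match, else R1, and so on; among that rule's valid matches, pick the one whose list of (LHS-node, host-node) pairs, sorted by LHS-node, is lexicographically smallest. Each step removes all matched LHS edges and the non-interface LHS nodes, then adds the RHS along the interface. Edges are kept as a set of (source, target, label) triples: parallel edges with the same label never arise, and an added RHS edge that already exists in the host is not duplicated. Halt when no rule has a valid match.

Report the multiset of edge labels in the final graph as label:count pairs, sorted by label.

initial: |V|=4 |E|=4  E = 0-p->0 0-p->2 2-p->2 2-r->2
step 1: apply R1 at {0↦0, 1↦3, 2↦2}  → |V|=4 |E|=3  E = 0-p->0 0-p->2 2-r->2
step 2: apply R1 at {0↦1, 1↦3, 2↦0}  → |V|=4 |E|=2  E = 0-p->2 2-r->2
normal form: no rule applies after step 2
NF edges: [(0, 2, 'p'), (2, 2, 'r')]

Answer: p:1 r:1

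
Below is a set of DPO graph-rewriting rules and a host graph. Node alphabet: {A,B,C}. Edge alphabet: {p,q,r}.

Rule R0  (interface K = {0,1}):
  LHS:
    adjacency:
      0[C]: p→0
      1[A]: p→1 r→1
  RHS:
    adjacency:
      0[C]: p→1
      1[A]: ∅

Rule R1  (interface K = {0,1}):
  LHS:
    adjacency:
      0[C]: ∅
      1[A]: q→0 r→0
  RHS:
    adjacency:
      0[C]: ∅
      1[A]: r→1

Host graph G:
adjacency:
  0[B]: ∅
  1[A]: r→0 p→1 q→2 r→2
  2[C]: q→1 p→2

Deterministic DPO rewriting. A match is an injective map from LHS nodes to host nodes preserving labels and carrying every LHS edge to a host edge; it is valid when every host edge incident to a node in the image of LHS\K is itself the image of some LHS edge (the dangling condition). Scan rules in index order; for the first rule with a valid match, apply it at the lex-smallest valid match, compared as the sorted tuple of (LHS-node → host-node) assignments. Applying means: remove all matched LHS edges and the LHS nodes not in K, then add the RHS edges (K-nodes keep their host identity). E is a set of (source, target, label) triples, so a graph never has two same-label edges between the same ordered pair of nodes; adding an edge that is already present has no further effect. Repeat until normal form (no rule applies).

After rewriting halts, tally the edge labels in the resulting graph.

Answer: p:1 q:1 r:1

Steps:
start.  V:3 E:6  edges: 1-r->0 1-p->1 1-q->2 1-r->2 2-q->1 2-p->2
1. fire R1 via {0↦2, 1↦1}  →  V:3 E:5  edges: 1-r->0 1-p->1 1-r->1 2-q->1 2-p->2
2. fire R0 via {0↦2, 1↦1}  →  V:3 E:3  edges: 1-r->0 2-p->1 2-q->1
final graph: no rule applies after step 2
NF edges: [(1, 0, 'r'), (2, 1, 'p'), (2, 1, 'q')]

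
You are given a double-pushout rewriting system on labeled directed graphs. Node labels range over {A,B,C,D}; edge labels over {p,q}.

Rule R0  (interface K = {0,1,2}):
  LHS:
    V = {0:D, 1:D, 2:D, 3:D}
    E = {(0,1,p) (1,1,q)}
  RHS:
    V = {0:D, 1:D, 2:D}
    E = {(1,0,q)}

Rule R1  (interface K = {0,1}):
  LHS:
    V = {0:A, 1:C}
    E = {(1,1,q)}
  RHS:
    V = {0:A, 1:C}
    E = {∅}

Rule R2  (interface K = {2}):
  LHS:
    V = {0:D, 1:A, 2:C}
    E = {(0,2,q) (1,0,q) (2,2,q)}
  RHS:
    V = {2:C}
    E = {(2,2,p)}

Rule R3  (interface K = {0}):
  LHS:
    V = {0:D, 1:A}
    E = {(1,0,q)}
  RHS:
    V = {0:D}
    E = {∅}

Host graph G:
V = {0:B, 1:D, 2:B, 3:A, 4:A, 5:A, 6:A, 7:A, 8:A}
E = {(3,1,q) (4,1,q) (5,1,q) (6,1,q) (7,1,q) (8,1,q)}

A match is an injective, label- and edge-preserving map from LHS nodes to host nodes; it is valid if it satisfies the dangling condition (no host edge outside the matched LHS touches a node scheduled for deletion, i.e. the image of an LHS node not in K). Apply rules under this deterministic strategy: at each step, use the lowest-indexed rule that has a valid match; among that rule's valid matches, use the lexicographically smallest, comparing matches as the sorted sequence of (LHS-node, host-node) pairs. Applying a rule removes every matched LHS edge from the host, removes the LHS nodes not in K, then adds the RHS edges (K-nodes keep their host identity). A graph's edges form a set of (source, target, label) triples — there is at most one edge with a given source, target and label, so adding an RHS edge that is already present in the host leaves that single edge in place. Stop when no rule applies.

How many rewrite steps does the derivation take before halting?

Answer: 6

Steps:
start.  V:9 E:6  edges: 3-q->1 4-q->1 5-q->1 6-q->1 7-q->1 8-q->1
1. fire R3 via {0↦1, 1↦3}  →  V:8 E:5  edges: 4-q->1 5-q->1 6-q->1 7-q->1 8-q->1
2. fire R3 via {0↦1, 1↦4}  →  V:7 E:4  edges: 5-q->1 6-q->1 7-q->1 8-q->1
3. fire R3 via {0↦1, 1↦5}  →  V:6 E:3  edges: 6-q->1 7-q->1 8-q->1
4. fire R3 via {0↦1, 1↦6}  →  V:5 E:2  edges: 7-q->1 8-q->1
5. fire R3 via {0↦1, 1↦7}  →  V:4 E:1  edges: 8-q->1
6. fire R3 via {0↦1, 1↦8}  →  V:3 E:0  edges: ∅
normal form: no rule applies after step 6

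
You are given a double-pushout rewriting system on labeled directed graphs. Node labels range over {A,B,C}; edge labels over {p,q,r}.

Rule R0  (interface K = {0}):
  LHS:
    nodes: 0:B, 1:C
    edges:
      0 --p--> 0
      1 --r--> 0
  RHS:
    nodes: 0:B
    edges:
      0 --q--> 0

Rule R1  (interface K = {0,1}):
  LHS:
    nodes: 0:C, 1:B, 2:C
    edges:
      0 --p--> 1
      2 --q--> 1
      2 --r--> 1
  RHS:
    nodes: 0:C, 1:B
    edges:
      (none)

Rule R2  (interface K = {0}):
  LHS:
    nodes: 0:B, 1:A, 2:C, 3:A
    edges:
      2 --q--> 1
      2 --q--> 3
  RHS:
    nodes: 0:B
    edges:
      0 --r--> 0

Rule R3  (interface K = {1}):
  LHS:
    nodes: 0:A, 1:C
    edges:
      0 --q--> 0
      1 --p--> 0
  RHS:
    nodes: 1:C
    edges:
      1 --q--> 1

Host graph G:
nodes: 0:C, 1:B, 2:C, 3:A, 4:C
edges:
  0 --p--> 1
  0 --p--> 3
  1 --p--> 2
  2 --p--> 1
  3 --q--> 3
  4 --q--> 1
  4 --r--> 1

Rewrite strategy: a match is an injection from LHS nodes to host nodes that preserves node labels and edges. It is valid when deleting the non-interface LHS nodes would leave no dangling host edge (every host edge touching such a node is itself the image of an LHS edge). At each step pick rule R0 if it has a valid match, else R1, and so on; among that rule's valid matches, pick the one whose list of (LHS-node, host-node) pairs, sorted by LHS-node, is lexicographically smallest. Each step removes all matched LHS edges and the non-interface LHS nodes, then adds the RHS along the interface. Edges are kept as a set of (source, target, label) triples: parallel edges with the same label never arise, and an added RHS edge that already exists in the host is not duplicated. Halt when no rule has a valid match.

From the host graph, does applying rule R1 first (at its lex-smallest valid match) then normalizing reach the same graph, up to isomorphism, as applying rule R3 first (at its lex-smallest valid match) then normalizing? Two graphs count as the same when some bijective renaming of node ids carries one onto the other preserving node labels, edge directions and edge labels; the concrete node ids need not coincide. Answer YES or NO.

Answer: YES

Rewrite trace:
branch R1-first: apply at {0↦0, 1↦1, 2↦4} → |E|=4, then 1 more step(s) → NF |V|=3 |E|=3 V={0:C, 1:B, 2:C} E=0-q->0 1-p->2 2-p->1
branch R3-first: apply at {0↦3, 1↦0} → |E|=6, then 1 more step(s) → NF |V|=3 |E|=3 V={0:C, 1:B, 2:C} E=0-q->0 1-p->2 2-p->1
graphs isomorphic (equal up to label-preserving node renaming)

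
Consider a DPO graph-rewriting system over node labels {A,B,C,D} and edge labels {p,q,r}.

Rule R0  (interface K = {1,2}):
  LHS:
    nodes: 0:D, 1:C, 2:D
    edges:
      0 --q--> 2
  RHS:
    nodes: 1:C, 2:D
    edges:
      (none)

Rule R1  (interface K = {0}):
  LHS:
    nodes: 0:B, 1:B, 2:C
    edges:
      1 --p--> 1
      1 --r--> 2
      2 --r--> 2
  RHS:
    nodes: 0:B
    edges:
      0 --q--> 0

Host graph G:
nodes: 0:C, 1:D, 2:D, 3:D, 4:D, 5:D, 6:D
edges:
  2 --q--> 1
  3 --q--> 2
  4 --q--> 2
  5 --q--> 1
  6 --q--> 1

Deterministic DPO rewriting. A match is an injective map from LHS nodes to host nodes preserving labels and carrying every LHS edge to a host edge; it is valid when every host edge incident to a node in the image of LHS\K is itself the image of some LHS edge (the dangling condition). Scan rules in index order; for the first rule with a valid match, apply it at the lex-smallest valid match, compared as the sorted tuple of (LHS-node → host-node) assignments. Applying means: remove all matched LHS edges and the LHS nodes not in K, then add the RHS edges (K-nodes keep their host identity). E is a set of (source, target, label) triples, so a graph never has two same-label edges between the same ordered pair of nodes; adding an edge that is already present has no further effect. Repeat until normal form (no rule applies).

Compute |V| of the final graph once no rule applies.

initial: |V|=7 |E|=5  E = 2-q->1 3-q->2 4-q->2 5-q->1 6-q->1
step 1: apply R0 at {0↦3, 1↦0, 2↦2}  → |V|=6 |E|=4  E = 2-q->1 4-q->2 5-q->1 6-q->1
step 2: apply R0 at {0↦4, 1↦0, 2↦2}  → |V|=5 |E|=3  E = 2-q->1 5-q->1 6-q->1
step 3: apply R0 at {0↦2, 1↦0, 2↦1}  → |V|=4 |E|=2  E = 5-q->1 6-q->1
step 4: apply R0 at {0↦5, 1↦0, 2↦1}  → |V|=3 |E|=1  E = 6-q->1
step 5: apply R0 at {0↦6, 1↦0, 2↦1}  → |V|=2 |E|=0  E = ∅
halt: no rule applies after step 5
NF nodes: {0:C, 1:D}

Answer: 2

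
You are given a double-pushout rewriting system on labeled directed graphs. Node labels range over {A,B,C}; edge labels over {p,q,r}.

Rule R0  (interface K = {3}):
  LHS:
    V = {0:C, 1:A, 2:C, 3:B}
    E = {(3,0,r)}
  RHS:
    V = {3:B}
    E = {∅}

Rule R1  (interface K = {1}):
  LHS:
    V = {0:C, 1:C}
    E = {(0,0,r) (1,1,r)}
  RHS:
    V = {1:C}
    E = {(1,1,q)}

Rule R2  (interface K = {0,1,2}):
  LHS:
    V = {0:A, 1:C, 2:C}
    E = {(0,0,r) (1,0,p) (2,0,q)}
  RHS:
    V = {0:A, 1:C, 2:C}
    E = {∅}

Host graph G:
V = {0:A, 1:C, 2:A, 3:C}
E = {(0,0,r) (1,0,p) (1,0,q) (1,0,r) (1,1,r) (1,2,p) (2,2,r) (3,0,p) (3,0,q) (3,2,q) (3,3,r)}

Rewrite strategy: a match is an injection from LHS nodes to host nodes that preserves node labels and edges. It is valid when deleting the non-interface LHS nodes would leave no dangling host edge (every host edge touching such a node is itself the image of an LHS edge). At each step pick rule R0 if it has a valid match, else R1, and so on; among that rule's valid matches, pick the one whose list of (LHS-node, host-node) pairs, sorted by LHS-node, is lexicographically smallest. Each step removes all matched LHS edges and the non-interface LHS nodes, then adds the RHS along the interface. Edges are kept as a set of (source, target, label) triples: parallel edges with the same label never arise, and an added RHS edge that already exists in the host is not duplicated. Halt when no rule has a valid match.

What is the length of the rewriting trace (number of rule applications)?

Answer: 2

Rewrite trace:
start.  V:4 E:11  edges: 0-r->0 1-p->0 1-q->0 1-r->0 1-r->1 1-p->2 2-r->2 3-p->0 3-q->0 3-q->2 3-r->3
1. fire R2 via {0↦0, 1↦1, 2↦3}  →  V:4 E:8  edges: 1-q->0 1-r->0 1-r->1 1-p->2 2-r->2 3-p->0 3-q->2 3-r->3
2. fire R2 via {0↦2, 1↦1, 2↦3}  →  V:4 E:5  edges: 1-q->0 1-r->0 1-r->1 3-p->0 3-r->3
halt: no rule applies after step 2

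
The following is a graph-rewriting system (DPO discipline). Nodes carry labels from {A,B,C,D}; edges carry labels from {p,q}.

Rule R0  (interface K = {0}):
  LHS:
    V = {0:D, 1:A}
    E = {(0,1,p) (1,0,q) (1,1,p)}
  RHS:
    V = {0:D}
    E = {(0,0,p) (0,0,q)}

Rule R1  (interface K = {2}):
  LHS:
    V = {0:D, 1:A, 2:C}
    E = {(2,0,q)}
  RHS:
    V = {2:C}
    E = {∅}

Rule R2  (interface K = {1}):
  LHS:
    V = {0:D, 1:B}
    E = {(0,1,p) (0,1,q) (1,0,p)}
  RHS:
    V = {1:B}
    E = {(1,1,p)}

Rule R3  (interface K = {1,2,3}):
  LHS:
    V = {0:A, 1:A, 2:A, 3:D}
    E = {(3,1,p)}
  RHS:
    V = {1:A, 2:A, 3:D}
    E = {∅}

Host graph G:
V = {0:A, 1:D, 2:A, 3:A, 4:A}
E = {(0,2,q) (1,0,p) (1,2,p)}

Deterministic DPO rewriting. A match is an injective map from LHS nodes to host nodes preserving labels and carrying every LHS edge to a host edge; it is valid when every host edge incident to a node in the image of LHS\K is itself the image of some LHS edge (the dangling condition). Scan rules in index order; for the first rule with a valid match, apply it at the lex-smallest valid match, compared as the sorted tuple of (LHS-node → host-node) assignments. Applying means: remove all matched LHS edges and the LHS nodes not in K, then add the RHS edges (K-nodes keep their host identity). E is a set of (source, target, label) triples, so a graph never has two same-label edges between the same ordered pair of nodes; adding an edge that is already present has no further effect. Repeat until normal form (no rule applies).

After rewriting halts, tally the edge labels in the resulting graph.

initial: |V|=5 |E|=3  E = 0-q->2 1-p->0 1-p->2
step 1: apply R3 at {0↦3, 1↦0, 2↦2, 3↦1}  → |V|=4 |E|=2  E = 0-q->2 1-p->2
step 2: apply R3 at {0↦4, 1↦2, 2↦0, 3↦1}  → |V|=3 |E|=1  E = 0-q->2
final graph: no rule applies after step 2
NF edges: [(0, 2, 'q')]

Answer: q:1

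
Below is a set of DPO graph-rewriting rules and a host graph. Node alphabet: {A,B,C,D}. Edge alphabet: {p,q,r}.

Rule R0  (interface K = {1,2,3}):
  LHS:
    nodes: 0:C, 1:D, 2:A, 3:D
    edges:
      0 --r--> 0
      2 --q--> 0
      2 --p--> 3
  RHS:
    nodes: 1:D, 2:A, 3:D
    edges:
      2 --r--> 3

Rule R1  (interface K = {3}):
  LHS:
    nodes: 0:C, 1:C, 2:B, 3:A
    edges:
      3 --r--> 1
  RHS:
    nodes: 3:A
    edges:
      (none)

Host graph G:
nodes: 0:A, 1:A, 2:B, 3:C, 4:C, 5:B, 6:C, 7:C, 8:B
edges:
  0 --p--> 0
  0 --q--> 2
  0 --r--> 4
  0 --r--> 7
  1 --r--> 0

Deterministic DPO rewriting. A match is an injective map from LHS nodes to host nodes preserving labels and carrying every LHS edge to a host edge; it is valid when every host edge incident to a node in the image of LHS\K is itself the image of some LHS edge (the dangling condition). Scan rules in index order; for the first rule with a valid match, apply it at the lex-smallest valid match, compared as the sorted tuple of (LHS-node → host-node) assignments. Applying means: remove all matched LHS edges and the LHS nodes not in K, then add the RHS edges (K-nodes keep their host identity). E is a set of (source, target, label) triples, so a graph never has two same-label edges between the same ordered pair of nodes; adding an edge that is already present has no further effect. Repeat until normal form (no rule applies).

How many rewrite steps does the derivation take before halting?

Answer: 2

Rewrite trace:
start.  V:9 E:5  edges: 0-p->0 0-q->2 0-r->4 0-r->7 1-r->0
1. fire R1 via {0↦3, 1↦4, 2↦5, 3↦0}  →  V:6 E:4  edges: 0-p->0 0-q->2 0-r->7 1-r->0
2. fire R1 via {0↦6, 1↦7, 2↦8, 3↦0}  →  V:3 E:3  edges: 0-p->0 0-q->2 1-r->0
normal form: no rule applies after step 2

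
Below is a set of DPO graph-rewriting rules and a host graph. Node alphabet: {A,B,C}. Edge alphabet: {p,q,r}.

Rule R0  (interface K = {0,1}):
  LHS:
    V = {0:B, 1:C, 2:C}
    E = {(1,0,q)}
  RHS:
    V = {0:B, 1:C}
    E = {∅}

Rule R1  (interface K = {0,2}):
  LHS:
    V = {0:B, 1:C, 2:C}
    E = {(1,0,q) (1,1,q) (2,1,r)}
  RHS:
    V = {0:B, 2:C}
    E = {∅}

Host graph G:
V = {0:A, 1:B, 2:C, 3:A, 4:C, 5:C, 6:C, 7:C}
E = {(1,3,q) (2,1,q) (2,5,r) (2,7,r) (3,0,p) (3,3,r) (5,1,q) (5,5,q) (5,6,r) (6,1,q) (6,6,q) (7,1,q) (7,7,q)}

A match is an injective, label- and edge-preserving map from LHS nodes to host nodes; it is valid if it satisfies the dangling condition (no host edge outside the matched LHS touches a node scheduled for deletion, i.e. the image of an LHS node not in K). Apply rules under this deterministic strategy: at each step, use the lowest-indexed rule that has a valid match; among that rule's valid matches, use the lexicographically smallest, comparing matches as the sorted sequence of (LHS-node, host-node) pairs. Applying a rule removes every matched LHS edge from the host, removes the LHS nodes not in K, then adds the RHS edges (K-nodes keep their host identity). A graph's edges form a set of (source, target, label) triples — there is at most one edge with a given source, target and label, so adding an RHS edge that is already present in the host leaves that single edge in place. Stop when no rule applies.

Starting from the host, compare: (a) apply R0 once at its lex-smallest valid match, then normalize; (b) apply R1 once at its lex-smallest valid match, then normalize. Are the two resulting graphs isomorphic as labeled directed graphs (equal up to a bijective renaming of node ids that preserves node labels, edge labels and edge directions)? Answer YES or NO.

Answer: YES

Derivation:
branch R0-first: apply at {0↦1, 1↦2, 2↦4} → |E|=12, then 3 more step(s) → NF |V|=4 |E|=3 V={0:A, 1:B, 2:C, 3:A} E=1-q->3 3-p->0 3-r->3
branch R1-first: apply at {0↦1, 1↦6, 2↦5} → |E|=10, then 3 more step(s) → NF |V|=4 |E|=3 V={0:A, 1:B, 2:C, 3:A} E=1-q->3 3-p->0 3-r->3
graphs isomorphic (equal up to label-preserving node renaming)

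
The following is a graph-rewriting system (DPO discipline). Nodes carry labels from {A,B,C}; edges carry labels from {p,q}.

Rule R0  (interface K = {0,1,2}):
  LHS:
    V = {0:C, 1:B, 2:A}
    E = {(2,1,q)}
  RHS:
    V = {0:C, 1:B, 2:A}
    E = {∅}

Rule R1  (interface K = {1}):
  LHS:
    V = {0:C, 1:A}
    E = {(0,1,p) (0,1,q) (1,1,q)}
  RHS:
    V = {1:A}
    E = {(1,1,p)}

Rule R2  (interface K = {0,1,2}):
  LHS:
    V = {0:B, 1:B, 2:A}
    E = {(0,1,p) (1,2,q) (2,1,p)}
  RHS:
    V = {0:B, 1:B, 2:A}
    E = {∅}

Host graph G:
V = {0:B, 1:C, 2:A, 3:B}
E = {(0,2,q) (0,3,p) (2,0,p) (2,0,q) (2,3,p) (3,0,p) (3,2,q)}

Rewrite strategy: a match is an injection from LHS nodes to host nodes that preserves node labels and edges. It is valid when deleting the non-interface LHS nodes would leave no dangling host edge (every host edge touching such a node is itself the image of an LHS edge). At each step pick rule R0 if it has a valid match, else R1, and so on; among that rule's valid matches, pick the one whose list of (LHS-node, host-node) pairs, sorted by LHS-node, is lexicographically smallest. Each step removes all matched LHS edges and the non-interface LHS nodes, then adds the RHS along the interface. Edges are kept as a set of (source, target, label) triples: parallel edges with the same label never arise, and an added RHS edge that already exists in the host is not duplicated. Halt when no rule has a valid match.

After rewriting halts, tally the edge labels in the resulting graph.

[0] host  ⇒  4 nodes, 7 edges  {0-q->2 0-p->3 2-p->0 2-q->0 2-p->3 3-p->0 3-q->2}
[1] R0 @ {0↦1, 1↦0, 2↦2}  ⇒  4 nodes, 6 edges  {0-q->2 0-p->3 2-p->0 2-p->3 3-p->0 3-q->2}
[2] R2 @ {0↦0, 1↦3, 2↦2}  ⇒  4 nodes, 3 edges  {0-q->2 2-p->0 3-p->0}
[3] R2 @ {0↦3, 1↦0, 2↦2}  ⇒  4 nodes, 0 edges  {∅}
halt: no rule applies after step 3
NF edges: []

Answer: (no edges)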